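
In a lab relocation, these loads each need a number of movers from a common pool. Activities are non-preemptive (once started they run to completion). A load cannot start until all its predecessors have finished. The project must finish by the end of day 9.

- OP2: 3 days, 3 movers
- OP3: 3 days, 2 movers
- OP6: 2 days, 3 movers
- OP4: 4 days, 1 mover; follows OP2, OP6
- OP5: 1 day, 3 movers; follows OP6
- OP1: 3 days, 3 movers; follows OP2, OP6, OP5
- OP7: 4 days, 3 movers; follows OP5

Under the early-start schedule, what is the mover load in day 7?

At early start, day 7 has: OP4, OP7.
Demand: 1 + 3 = 4.

4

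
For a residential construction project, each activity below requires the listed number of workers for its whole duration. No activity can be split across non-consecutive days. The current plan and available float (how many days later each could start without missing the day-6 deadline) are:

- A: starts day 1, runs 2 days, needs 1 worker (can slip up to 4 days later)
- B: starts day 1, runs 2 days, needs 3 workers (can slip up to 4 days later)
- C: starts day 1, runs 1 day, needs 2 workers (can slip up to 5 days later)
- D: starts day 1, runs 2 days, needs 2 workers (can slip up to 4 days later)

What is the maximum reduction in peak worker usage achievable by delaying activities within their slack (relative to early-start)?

5

Early-start peak: d1:8  d2:6  d3:0  d4:0  d5:0  d6:0 ⇒ 8.
Leveled (A@1, B@3, C@1, D@5): d1:3  d2:1  d3:3  d4:3  d5:2  d6:2 ⇒ 3.
Reduction 8 − 3 = 5.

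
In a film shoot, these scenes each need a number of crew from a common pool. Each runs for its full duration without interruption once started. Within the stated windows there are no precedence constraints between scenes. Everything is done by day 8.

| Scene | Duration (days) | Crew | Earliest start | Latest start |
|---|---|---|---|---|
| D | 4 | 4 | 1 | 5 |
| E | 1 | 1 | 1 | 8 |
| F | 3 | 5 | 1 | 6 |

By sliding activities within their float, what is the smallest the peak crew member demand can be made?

Early-start (D@1, E@1, F@1) gives peak 10: d1:10  d2:9  d3:9  d4:4  d5:0  d6:0  d7:0  d8:0.
Shift F→5.
Schedule D@1, E@1, F@5: d1:5  d2:4  d3:4  d4:4  d5:5  d6:5  d7:5  d8:0 — peak 5.

5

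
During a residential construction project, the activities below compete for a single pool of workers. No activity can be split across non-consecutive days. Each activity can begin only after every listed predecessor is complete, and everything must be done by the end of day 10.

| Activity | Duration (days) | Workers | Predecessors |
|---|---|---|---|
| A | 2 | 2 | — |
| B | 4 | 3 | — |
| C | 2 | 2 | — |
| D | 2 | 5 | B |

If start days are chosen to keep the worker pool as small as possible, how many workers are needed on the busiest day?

Early-start (A@1, B@1, C@1, D@5) gives peak 7: d1:7  d2:7  d3:3  d4:3  d5:5  d6:5  d7:0  d8:0  d9:0  d10:0.
Shift C→3.
Schedule A@1, B@1, C@3, D@5: d1:5  d2:5  d3:5  d4:5  d5:5  d6:5  d7:0  d8:0  d9:0  d10:0 — peak 5.

5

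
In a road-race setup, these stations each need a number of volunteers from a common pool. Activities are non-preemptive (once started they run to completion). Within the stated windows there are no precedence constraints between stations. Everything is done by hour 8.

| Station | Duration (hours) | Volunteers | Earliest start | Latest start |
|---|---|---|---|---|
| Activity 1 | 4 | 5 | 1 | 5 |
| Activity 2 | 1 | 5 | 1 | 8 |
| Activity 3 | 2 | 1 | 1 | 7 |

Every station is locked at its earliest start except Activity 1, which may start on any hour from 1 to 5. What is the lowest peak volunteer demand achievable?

6

Activity 1@1: h1:11  h2:6  h3:5  h4:5  h5:0  h6:0  h7:0  h8:0 → peak 11
Activity 1@2: h1:6  h2:6  h3:5  h4:5  h5:5  h6:0  h7:0  h8:0 → peak 6
Activity 1@3: h1:6  h2:1  h3:5  h4:5  h5:5  h6:5  h7:0  h8:0 → peak 6
Activity 1@4: h1:6  h2:1  h3:0  h4:5  h5:5  h6:5  h7:5  h8:0 → peak 6
Activity 1@5: h1:6  h2:1  h3:0  h4:0  h5:5  h6:5  h7:5  h8:5 → peak 6
Best is Activity 1@2, peak 6.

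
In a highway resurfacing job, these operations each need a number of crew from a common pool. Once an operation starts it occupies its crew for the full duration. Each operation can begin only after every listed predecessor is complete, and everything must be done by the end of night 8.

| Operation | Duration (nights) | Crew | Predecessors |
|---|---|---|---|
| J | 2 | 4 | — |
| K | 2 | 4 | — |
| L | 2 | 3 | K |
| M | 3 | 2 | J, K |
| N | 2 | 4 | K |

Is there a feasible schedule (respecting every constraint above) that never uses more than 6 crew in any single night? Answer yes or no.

Schedule J@1, K@3, L@5, M@5, N@7: n1:4  n2:4  n3:4  n4:4  n5:5  n6:5  n7:6  n8:4 — peak 6 ≤ 6.

yes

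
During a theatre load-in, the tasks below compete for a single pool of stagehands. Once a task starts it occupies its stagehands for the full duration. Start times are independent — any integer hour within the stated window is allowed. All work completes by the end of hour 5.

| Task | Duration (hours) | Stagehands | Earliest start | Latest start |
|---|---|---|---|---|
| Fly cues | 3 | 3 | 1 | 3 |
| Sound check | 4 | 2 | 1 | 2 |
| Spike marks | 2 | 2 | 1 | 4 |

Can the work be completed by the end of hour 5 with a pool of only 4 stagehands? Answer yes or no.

no

Total stagehand-hours = 21; over 5 hours the average is 21/5 > 4, so some hour must exceed 4.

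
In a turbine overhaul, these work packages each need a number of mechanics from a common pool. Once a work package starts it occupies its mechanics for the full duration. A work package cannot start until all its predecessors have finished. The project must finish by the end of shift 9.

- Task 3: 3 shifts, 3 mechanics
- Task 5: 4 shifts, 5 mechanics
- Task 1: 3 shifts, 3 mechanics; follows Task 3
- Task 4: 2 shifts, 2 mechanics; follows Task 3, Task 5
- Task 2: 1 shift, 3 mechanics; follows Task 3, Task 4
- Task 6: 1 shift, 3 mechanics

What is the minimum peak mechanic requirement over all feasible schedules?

8

Early-start (Task 3@1, Task 5@1, Task 1@4, Task 4@5, Task 2@7, Task 6@1) gives peak 11: s1:11  s2:8  s3:8  s4:8  s5:5  s6:5  s7:3  s8:0  s9:0.
Shift Task 6→5.
Schedule Task 3@1, Task 5@1, Task 1@4, Task 4@5, Task 2@7, Task 6@5: s1:8  s2:8  s3:8  s4:8  s5:8  s6:5  s7:3  s8:0  s9:0 — peak 8.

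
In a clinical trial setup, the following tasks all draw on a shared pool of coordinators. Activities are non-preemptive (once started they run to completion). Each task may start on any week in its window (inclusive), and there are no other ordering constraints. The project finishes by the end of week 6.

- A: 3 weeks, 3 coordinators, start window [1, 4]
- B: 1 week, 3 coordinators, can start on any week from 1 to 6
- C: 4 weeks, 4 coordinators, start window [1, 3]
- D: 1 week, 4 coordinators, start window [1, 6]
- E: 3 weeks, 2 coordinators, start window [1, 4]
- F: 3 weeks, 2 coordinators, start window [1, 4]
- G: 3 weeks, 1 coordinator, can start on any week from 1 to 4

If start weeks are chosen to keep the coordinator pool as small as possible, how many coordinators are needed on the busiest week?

8

Early-start (A@1, B@1, C@1, D@1, E@1, F@1, G@1) gives peak 19: w1:19  w2:12  w3:12  w4:4  w5:0  w6:0.
Shift C→2, D→6, E→4, F→4.
Schedule A@1, B@1, C@2, D@6, E@4, F@4, G@1: w1:7  w2:8  w3:8  w4:8  w5:8  w6:8 — peak 8.
Total coordinator-weeks = 47 over 6 weeks ⇒ peak ≥ ⌈47/6⌉ = 8, so 8 is optimal.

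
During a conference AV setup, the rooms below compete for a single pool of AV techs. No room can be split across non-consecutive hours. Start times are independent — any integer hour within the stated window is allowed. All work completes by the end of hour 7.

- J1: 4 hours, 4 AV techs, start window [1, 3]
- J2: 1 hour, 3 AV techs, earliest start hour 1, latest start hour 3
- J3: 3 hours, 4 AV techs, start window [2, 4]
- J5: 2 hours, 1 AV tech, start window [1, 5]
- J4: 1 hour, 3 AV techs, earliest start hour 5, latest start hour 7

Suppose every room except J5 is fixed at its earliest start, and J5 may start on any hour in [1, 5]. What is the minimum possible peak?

J5@1: h1:8  h2:9  h3:8  h4:8  h5:3  h6:0  h7:0 → peak 9
J5@2: h1:7  h2:9  h3:9  h4:8  h5:3  h6:0  h7:0 → peak 9
J5@3: h1:7  h2:8  h3:9  h4:9  h5:3  h6:0  h7:0 → peak 9
J5@4: h1:7  h2:8  h3:8  h4:9  h5:4  h6:0  h7:0 → peak 9
J5@5: h1:7  h2:8  h3:8  h4:8  h5:4  h6:1  h7:0 → peak 8
Best is J5@5, peak 8.

8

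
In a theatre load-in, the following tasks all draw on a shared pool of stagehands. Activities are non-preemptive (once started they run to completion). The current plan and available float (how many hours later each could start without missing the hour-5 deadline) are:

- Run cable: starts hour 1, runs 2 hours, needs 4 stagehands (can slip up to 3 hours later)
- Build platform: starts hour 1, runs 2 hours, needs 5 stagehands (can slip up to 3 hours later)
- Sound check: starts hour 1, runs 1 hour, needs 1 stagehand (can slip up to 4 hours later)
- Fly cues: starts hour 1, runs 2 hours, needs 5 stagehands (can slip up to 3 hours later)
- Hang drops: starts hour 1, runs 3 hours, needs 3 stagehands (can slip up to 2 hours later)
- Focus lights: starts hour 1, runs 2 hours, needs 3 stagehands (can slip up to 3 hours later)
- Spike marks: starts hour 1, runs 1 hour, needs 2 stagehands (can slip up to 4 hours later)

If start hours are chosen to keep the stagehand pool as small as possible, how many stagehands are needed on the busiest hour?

Early-start (Run cable@1, Build platform@1, Sound check@1, Fly cues@1, Hang drops@1, Focus lights@1, Spike marks@1) gives peak 23: h1:23  h2:20  h3:3  h4:0  h5:0.
Shift Build platform→3, Sound check→3, Fly cues→4, Spike marks→5.
Schedule Run cable@1, Build platform@3, Sound check@3, Fly cues@4, Hang drops@1, Focus lights@1, Spike marks@5: h1:10  h2:10  h3:9  h4:10  h5:7 — peak 10.
Total stagehand-hours = 46 over 5 hours ⇒ peak ≥ ⌈46/5⌉ = 10, so 10 is optimal.

10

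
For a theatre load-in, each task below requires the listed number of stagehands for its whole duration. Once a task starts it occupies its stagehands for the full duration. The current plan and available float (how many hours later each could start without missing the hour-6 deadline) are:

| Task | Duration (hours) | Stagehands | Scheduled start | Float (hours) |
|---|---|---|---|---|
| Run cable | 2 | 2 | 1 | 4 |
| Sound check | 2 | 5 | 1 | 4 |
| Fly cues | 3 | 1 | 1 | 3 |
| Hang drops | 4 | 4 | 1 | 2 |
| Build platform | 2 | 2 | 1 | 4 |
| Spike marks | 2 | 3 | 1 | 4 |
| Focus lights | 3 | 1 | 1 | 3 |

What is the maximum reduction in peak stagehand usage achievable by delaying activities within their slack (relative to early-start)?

10

Early-start peak: h1:18  h2:18  h3:6  h4:4  h5:0  h6:0 ⇒ 18.
Leveled (Run cable@1, Sound check@1, Fly cues@1, Hang drops@3, Build platform@3, Spike marks@5, Focus lights@3): h1:8  h2:8  h3:8  h4:7  h5:8  h6:7 ⇒ 8.
Reduction 18 − 8 = 10.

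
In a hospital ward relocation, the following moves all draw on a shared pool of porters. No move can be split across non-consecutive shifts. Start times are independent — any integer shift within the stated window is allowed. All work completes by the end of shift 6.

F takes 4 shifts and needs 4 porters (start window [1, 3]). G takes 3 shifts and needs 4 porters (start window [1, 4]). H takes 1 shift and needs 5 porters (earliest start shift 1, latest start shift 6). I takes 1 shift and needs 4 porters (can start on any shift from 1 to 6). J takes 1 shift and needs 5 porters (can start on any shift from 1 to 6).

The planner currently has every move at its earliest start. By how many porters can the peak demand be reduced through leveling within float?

14

Early-start peak: s1:22  s2:8  s3:8  s4:4  s5:0  s6:0 ⇒ 22.
Leveled (F@1, G@1, H@5, I@4, J@6): s1:8  s2:8  s3:8  s4:8  s5:5  s6:5 ⇒ 8.
Reduction 22 − 8 = 14.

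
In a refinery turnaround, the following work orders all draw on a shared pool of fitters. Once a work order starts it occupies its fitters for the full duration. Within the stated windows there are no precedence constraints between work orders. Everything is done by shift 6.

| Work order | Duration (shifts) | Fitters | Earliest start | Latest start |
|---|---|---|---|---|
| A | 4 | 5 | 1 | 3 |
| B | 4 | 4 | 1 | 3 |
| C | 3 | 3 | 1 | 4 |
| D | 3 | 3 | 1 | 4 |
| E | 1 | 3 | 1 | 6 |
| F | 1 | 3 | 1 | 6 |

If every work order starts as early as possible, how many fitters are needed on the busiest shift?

21

Early-start schedule: A@1, B@1, C@1, D@1, E@1, F@1.
Load per shift: shift 1: 21, shift 2: 15, shift 3: 15, shift 4: 9, shift 5: 0, shift 6: 0.
Peak is 21.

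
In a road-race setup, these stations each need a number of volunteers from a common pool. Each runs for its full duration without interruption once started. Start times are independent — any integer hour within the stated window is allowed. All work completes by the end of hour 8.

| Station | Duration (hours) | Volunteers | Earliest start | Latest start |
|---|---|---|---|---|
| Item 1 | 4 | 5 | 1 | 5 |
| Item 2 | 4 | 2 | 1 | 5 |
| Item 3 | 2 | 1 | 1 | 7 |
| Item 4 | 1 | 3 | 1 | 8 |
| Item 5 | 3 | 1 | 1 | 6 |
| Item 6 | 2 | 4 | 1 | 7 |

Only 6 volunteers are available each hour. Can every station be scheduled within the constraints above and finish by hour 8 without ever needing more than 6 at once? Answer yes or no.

Schedule Item 1@1, Item 2@5, Item 3@1, Item 4@5, Item 5@3, Item 6@6: h1:6  h2:6  h3:6  h4:6  h5:6  h6:6  h7:6  h8:2 — peak 6 ≤ 6.

yes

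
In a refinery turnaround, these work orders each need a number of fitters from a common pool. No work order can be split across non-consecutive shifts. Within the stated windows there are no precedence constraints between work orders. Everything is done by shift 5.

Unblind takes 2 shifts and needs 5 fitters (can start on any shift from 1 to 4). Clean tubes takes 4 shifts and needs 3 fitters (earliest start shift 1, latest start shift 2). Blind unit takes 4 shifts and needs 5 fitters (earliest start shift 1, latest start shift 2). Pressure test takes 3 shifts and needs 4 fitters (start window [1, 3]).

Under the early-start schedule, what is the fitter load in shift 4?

8

At early start, shift 4 has: Clean tubes, Blind unit.
Demand: 3 + 5 = 8.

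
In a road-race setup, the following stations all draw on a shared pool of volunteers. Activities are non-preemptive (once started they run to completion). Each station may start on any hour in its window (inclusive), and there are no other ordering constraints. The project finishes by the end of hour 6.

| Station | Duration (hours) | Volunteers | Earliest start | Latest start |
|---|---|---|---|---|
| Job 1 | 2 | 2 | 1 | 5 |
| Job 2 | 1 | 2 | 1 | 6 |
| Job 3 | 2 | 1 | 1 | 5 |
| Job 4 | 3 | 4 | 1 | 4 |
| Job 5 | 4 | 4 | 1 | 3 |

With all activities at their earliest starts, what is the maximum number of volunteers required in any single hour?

13

Early-start schedule: Job 1@1, Job 2@1, Job 3@1, Job 4@1, Job 5@1.
Load per hour: hour 1: 13, hour 2: 11, hour 3: 8, hour 4: 4, hour 5: 0, hour 6: 0.
Peak is 13.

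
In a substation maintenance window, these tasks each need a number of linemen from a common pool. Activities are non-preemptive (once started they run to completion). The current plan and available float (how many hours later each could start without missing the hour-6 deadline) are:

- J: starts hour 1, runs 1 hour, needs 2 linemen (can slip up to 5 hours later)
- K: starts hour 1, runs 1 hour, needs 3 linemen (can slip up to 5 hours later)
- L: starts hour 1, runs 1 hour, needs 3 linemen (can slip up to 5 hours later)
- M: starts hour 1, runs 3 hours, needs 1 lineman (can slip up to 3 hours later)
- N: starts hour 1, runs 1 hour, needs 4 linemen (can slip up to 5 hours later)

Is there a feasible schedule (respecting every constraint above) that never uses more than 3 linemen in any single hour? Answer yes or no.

no

The minimum achievable peak is 4; 3 < 4, so no feasible schedule stays within the cap.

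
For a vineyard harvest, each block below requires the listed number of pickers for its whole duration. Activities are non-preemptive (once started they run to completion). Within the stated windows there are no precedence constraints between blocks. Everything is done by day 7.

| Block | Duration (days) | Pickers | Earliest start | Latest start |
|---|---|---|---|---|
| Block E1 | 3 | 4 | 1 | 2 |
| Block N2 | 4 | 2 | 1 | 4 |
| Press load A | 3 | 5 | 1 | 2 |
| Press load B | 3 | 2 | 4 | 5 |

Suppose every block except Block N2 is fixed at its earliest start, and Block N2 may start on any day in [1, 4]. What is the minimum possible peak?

9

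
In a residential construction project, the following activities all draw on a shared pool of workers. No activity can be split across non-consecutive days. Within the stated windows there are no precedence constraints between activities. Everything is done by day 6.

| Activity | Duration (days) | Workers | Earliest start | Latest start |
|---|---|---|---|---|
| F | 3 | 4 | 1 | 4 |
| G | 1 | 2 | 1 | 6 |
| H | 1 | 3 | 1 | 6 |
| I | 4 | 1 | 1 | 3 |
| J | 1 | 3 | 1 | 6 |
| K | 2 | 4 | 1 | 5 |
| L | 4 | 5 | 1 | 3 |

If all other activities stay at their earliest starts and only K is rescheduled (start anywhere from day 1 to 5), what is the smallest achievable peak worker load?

18

K@1: d1:22  d2:14  d3:10  d4:6  d5:0  d6:0 → peak 22
K@2: d1:18  d2:14  d3:14  d4:6  d5:0  d6:0 → peak 18
K@3: d1:18  d2:10  d3:14  d4:10  d5:0  d6:0 → peak 18
K@4: d1:18  d2:10  d3:10  d4:10  d5:4  d6:0 → peak 18
K@5: d1:18  d2:10  d3:10  d4:6  d5:4  d6:4 → peak 18
Best is K@2, peak 18.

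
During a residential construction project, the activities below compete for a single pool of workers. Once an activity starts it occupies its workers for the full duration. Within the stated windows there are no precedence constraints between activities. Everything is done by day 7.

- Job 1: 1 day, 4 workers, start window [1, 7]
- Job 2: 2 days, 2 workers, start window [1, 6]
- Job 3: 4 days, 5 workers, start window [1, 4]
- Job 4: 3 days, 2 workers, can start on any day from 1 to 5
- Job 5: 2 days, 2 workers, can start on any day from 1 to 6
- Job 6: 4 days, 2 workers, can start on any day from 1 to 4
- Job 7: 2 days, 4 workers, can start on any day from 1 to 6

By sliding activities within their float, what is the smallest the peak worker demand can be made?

9

Early-start (Job 1@1, Job 2@1, Job 3@1, Job 4@1, Job 5@1, Job 6@1, Job 7@1) gives peak 21: d1:21  d2:17  d3:9  d4:7  d5:0  d6:0  d7:0.
Shift Job 3→2, Job 5→3, Job 6→4, Job 7→6.
Schedule Job 1@1, Job 2@1, Job 3@2, Job 4@1, Job 5@3, Job 6@4, Job 7@6: d1:8  d2:9  d3:9  d4:9  d5:7  d6:6  d7:6 — peak 9.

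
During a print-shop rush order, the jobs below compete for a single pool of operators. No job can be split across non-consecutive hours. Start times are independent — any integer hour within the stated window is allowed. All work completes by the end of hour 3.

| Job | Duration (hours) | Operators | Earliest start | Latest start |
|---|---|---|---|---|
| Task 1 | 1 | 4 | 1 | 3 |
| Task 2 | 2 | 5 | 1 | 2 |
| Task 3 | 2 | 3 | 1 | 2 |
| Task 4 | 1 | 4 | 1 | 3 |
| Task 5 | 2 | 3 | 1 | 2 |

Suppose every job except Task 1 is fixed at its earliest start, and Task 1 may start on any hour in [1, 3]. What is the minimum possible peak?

15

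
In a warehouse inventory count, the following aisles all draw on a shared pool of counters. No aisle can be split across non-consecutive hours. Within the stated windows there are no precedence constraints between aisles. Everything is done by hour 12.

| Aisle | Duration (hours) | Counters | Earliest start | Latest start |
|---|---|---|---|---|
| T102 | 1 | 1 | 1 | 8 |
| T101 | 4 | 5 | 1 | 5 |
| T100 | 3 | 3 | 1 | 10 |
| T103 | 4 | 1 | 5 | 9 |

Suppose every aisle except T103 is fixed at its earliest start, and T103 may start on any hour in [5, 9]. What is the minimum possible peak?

9

T103@5: h1:9  h2:8  h3:8  h4:5  h5:1  h6:1  h7:1  h8:1  h9:0  h10:0  h11:0  h12:0 → peak 9
T103@6: h1:9  h2:8  h3:8  h4:5  h5:0  h6:1  h7:1  h8:1  h9:1  h10:0  h11:0  h12:0 → peak 9
T103@7: h1:9  h2:8  h3:8  h4:5  h5:0  h6:0  h7:1  h8:1  h9:1  h10:1  h11:0  h12:0 → peak 9
T103@8: h1:9  h2:8  h3:8  h4:5  h5:0  h6:0  h7:0  h8:1  h9:1  h10:1  h11:1  h12:0 → peak 9
T103@9: h1:9  h2:8  h3:8  h4:5  h5:0  h6:0  h7:0  h8:0  h9:1  h10:1  h11:1  h12:1 → peak 9
Best is T103@5, peak 9.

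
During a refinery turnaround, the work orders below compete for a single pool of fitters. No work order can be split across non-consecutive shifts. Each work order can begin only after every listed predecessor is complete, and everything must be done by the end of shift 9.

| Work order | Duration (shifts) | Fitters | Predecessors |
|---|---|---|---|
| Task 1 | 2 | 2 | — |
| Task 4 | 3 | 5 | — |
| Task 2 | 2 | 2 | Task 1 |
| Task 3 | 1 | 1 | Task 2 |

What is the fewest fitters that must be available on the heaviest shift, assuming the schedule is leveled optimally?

Early-start (Task 1@1, Task 4@1, Task 2@3, Task 3@5) gives peak 7: s1:7  s2:7  s3:7  s4:2  s5:1  s6:0  s7:0  s8:0  s9:0.
Shift Task 4→3, Task 2→6, Task 3→8.
Schedule Task 1@1, Task 4@3, Task 2@6, Task 3@8: s1:2  s2:2  s3:5  s4:5  s5:5  s6:2  s7:2  s8:1  s9:0 — peak 5.

5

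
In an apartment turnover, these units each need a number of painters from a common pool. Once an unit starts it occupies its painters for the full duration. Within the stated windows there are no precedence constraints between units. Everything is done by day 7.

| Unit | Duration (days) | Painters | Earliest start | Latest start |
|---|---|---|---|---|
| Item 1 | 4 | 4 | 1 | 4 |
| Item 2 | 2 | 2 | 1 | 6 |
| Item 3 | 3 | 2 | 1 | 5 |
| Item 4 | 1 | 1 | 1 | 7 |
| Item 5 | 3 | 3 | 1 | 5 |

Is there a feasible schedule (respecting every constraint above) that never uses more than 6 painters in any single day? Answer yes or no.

yes

Schedule Item 1@1, Item 2@1, Item 3@3, Item 4@5, Item 5@5: d1:6  d2:6  d3:6  d4:6  d5:6  d6:3  d7:3 — peak 6 ≤ 6.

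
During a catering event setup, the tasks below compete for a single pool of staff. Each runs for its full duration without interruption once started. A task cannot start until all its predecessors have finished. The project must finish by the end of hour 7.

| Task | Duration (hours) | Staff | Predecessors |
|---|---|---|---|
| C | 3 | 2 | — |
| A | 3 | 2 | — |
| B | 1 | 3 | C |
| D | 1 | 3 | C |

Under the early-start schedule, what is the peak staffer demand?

6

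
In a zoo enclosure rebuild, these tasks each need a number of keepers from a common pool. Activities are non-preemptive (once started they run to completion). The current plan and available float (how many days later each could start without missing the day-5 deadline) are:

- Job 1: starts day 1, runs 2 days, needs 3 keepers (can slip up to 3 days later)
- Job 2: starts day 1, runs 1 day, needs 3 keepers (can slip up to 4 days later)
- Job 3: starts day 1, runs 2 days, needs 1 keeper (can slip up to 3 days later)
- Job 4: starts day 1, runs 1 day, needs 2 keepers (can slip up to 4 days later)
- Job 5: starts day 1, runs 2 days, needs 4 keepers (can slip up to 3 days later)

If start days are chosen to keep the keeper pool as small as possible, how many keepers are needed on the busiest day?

Early-start (Job 1@1, Job 2@1, Job 3@1, Job 4@1, Job 5@1) gives peak 13: d1:13  d2:8  d3:0  d4:0  d5:0.
Shift Job 2→3, Job 4→3, Job 5→4.
Schedule Job 1@1, Job 2@3, Job 3@1, Job 4@3, Job 5@4: d1:4  d2:4  d3:5  d4:4  d5:4 — peak 5.
Total keeper-days = 21 over 5 days ⇒ peak ≥ ⌈21/5⌉ = 5, so 5 is optimal.

5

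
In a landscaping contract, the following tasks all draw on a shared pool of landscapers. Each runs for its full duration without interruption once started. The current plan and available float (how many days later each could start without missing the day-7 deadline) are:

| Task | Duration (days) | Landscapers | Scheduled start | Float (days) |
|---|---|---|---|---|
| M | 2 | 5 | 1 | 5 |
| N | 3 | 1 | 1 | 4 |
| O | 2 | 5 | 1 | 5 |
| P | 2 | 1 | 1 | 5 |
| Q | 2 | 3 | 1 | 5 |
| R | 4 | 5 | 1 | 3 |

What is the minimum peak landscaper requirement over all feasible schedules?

Early-start (M@1, N@1, O@1, P@1, Q@1, R@1) gives peak 20: d1:20  d2:20  d3:6  d4:5  d5:0  d6:0  d7:0.
Shift O→3, R→4.
Schedule M@1, N@1, O@3, P@1, Q@1, R@4: d1:10  d2:10  d3:6  d4:10  d5:5  d6:5  d7:5 — peak 10.

10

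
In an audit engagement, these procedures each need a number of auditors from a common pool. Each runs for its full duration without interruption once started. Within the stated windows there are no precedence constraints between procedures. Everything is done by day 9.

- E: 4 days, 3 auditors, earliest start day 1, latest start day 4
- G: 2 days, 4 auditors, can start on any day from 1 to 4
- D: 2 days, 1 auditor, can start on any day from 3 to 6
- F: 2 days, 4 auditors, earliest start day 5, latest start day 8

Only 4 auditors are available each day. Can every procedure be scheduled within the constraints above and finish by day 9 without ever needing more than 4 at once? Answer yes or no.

Schedule E@3, G@1, D@3, F@7: d1:4  d2:4  d3:4  d4:4  d5:3  d6:3  d7:4  d8:4  d9:0 — peak 4 ≤ 4.

yes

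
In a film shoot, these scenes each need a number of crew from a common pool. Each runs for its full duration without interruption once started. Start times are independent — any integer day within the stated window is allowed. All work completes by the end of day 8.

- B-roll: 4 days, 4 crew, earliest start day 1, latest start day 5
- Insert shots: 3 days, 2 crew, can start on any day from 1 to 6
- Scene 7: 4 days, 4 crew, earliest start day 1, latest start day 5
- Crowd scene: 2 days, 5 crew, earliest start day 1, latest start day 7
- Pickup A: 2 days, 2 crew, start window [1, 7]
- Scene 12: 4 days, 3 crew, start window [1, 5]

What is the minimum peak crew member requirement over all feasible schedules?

9

Early-start (B-roll@1, Insert shots@1, Scene 7@1, Crowd scene@1, Pickup A@1, Scene 12@1) gives peak 20: d1:20  d2:20  d3:13  d4:11  d5:0  d6:0  d7:0  d8:0.
Shift Scene 7→5, Crowd scene→5, Pickup A→7.
Schedule B-roll@1, Insert shots@1, Scene 7@5, Crowd scene@5, Pickup A@7, Scene 12@1: d1:9  d2:9  d3:9  d4:7  d5:9  d6:9  d7:6  d8:6 — peak 9.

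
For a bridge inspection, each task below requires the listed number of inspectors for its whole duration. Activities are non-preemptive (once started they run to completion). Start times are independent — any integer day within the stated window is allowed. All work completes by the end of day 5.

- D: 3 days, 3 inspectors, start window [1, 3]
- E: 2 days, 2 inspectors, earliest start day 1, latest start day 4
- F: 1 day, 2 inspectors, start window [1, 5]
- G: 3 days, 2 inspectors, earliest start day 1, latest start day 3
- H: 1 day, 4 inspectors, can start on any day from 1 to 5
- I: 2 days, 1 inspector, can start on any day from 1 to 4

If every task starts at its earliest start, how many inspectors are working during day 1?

At early start, day 1 has: D, E, F, G, H, I.
Demand: 3 + 2 + 2 + 2 + 4 + 1 = 14.

14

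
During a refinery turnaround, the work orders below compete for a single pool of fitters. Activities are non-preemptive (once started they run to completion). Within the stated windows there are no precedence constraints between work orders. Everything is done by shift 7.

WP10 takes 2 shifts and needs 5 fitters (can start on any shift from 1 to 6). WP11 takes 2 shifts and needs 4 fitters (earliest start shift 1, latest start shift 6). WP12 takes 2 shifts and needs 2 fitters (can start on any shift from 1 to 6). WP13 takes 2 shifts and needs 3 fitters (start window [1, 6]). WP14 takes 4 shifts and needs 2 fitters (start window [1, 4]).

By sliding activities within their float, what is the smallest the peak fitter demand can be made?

7

Early-start (WP10@1, WP11@1, WP12@1, WP13@1, WP14@1) gives peak 16: s1:16  s2:16  s3:2  s4:2  s5:0  s6:0  s7:0.
Shift WP11→3, WP13→5, WP14→3.
Schedule WP10@1, WP11@3, WP12@1, WP13@5, WP14@3: s1:7  s2:7  s3:6  s4:6  s5:5  s6:5  s7:0 — peak 7.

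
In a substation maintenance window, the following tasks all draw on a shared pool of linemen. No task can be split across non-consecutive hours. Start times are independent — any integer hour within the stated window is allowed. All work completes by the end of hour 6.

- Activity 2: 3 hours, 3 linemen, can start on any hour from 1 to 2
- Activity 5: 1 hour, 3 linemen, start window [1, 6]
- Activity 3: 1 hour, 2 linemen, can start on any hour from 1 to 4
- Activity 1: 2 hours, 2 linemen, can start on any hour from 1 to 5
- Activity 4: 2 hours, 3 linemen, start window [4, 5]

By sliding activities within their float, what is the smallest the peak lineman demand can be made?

Early-start (Activity 2@1, Activity 5@1, Activity 3@1, Activity 1@1, Activity 4@4) gives peak 10: h1:10  h2:5  h3:3  h4:3  h5:3  h6:0.
Shift Activity 5→4, Activity 1→2, Activity 4→5.
Schedule Activity 2@1, Activity 5@4, Activity 3@1, Activity 1@2, Activity 4@5: h1:5  h2:5  h3:5  h4:3  h5:3  h6:3 — peak 5.

5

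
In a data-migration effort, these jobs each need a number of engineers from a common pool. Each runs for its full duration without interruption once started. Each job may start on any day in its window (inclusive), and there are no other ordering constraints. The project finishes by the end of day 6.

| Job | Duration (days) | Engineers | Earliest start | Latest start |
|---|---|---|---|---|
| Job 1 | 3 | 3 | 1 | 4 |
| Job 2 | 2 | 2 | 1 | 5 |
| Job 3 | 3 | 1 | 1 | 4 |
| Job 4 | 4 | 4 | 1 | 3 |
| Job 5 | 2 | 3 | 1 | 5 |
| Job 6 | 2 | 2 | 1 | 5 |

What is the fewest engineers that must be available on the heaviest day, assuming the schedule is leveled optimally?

Early-start (Job 1@1, Job 2@1, Job 3@1, Job 4@1, Job 5@1, Job 6@1) gives peak 15: d1:15  d2:15  d3:8  d4:4  d5:0  d6:0.
Shift Job 4→3, Job 5→4.
Schedule Job 1@1, Job 2@1, Job 3@1, Job 4@3, Job 5@4, Job 6@1: d1:8  d2:8  d3:8  d4:7  d5:7  d6:4 — peak 8.

8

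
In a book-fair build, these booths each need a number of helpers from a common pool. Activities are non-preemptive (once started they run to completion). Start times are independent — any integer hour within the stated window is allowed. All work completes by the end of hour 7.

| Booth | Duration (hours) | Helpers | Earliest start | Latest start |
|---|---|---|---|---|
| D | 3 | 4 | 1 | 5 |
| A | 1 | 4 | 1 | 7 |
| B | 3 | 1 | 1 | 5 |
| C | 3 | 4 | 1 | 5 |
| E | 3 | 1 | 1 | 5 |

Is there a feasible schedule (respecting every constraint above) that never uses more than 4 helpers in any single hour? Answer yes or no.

no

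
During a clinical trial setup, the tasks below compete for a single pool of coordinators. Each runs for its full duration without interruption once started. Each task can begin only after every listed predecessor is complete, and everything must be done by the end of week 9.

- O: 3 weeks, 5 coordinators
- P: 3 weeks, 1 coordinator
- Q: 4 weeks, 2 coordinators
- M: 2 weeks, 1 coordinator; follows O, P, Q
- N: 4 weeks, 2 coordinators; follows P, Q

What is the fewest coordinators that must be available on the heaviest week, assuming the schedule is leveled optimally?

Early-start (O@1, P@1, Q@1, M@5, N@5) gives peak 8: w1:8  w2:8  w3:8  w4:2  w5:3  w6:3  w7:2  w8:2  w9:0.
Shift O→4, M→7.
Schedule O@4, P@1, Q@1, M@7, N@5: w1:3  w2:3  w3:3  w4:7  w5:7  w6:7  w7:3  w8:3  w9:0 — peak 7.

7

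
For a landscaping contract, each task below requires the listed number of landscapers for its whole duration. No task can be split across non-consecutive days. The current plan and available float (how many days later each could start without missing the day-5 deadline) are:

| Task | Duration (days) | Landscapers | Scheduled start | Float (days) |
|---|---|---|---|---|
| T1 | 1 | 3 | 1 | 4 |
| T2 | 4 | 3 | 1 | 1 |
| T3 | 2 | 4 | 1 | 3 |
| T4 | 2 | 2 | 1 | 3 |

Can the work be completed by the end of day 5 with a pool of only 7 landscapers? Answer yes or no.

yes

Schedule T1@1, T2@1, T3@2, T4@4: d1:6  d2:7  d3:7  d4:5  d5:2 — peak 7 ≤ 7.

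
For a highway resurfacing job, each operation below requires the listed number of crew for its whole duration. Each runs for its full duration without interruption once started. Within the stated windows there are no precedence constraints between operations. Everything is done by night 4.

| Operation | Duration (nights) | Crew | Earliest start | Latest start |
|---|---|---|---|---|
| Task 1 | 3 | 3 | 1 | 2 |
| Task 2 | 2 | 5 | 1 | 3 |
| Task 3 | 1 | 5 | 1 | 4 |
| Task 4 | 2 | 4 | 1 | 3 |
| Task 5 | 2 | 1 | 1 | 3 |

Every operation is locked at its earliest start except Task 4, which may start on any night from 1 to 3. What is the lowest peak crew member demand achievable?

14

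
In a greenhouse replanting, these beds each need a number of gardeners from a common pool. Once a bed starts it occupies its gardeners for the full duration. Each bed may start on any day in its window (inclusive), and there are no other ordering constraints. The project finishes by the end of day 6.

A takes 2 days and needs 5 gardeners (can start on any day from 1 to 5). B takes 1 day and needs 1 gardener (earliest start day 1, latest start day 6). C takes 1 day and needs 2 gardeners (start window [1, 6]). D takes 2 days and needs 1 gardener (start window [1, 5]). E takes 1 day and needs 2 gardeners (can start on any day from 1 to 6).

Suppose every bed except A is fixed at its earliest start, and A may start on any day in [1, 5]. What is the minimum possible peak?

A@1: d1:11  d2:6  d3:0  d4:0  d5:0  d6:0 → peak 11
A@2: d1:6  d2:6  d3:5  d4:0  d5:0  d6:0 → peak 6
A@3: d1:6  d2:1  d3:5  d4:5  d5:0  d6:0 → peak 6
A@4: d1:6  d2:1  d3:0  d4:5  d5:5  d6:0 → peak 6
A@5: d1:6  d2:1  d3:0  d4:0  d5:5  d6:5 → peak 6
Best is A@2, peak 6.

6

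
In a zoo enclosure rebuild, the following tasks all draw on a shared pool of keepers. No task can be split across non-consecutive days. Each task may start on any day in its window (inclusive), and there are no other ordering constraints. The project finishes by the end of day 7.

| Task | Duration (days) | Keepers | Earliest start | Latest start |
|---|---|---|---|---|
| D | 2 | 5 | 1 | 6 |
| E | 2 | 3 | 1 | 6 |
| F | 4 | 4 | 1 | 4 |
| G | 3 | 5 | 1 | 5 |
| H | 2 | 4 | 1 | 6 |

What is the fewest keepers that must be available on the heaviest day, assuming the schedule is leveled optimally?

Early-start (D@1, E@1, F@1, G@1, H@1) gives peak 21: d1:21  d2:21  d3:9  d4:4  d5:0  d6:0  d7:0.
Shift F→3, G→3, H→6.
Schedule D@1, E@1, F@3, G@3, H@6: d1:8  d2:8  d3:9  d4:9  d5:9  d6:8  d7:4 — peak 9.

9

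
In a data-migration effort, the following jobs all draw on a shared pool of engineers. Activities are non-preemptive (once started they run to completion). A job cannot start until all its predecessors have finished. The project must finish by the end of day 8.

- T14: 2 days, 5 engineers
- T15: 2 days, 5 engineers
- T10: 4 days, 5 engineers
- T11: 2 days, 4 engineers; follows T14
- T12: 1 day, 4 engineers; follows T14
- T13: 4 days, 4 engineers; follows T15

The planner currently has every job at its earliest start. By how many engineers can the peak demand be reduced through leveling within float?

7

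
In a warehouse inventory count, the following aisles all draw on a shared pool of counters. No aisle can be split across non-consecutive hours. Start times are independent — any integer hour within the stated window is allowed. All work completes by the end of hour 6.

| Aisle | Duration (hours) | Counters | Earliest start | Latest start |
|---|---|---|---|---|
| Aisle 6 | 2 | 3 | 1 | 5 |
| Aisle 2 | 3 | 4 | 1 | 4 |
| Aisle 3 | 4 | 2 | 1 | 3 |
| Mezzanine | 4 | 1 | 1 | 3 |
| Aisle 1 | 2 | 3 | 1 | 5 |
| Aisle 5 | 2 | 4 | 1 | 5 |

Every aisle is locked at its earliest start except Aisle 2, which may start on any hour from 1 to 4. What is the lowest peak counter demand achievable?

Aisle 2@1: h1:17  h2:17  h3:7  h4:3  h5:0  h6:0 → peak 17
Aisle 2@2: h1:13  h2:17  h3:7  h4:7  h5:0  h6:0 → peak 17
Aisle 2@3: h1:13  h2:13  h3:7  h4:7  h5:4  h6:0 → peak 13
Aisle 2@4: h1:13  h2:13  h3:3  h4:7  h5:4  h6:4 → peak 13
Best is Aisle 2@3, peak 13.

13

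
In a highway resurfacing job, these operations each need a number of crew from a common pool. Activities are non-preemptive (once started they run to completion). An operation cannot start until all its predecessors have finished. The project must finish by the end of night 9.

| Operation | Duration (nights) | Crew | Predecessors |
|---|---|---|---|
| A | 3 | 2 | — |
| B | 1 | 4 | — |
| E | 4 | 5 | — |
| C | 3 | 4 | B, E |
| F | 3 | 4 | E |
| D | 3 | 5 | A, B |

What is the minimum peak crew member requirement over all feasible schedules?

10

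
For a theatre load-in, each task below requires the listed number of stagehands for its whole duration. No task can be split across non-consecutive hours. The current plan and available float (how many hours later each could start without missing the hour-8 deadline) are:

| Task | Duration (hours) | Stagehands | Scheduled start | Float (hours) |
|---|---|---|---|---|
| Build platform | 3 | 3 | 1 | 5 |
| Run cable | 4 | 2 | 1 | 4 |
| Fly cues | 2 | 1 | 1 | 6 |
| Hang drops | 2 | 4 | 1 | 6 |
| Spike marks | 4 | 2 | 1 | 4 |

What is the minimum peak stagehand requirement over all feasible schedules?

Early-start (Build platform@1, Run cable@1, Fly cues@1, Hang drops@1, Spike marks@1) gives peak 12: h1:12  h2:12  h3:7  h4:4  h5:0  h6:0  h7:0  h8:0.
Shift Hang drops→4, Spike marks→5.
Schedule Build platform@1, Run cable@1, Fly cues@1, Hang drops@4, Spike marks@5: h1:6  h2:6  h3:5  h4:6  h5:6  h6:2  h7:2  h8:2 — peak 6.

6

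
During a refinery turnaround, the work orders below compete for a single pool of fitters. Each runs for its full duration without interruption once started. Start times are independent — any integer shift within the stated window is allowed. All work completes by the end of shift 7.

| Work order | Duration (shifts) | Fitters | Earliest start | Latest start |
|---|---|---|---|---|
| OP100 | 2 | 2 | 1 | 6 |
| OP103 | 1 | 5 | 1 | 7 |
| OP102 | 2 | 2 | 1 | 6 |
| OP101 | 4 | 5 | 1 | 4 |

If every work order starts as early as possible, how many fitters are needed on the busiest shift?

14

Early-start schedule: OP100@1, OP103@1, OP102@1, OP101@1.
Load per shift: shift 1: 14, shift 2: 9, shift 3: 5, shift 4: 5, shift 5: 0, shift 6: 0, shift 7: 0.
Peak is 14.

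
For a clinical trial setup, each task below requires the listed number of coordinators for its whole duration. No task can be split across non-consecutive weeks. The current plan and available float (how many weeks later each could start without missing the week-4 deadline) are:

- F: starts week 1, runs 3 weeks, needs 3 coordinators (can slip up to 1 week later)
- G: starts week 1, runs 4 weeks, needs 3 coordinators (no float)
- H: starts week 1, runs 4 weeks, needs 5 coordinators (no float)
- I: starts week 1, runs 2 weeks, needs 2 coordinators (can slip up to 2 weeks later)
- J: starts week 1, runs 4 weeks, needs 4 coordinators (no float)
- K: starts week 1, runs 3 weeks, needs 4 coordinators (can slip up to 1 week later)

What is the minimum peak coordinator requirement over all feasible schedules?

21

Schedule F@1, G@1, H@1, I@1, J@1, K@1: w1:21  w2:21  w3:19  w4:12 — peak 21.
No arrangement of the 12 feasible schedules does better.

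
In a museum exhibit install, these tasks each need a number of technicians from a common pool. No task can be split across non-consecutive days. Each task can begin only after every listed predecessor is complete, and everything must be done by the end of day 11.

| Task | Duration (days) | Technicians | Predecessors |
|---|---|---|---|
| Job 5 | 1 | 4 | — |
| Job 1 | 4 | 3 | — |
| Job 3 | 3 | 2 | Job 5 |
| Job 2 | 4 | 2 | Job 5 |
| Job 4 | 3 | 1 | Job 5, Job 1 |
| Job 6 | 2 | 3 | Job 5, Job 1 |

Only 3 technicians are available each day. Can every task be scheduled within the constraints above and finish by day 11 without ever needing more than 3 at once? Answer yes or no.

Total technician-days = 39; over 11 days the average is 39/11 > 3, so some day must exceed 3.

no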